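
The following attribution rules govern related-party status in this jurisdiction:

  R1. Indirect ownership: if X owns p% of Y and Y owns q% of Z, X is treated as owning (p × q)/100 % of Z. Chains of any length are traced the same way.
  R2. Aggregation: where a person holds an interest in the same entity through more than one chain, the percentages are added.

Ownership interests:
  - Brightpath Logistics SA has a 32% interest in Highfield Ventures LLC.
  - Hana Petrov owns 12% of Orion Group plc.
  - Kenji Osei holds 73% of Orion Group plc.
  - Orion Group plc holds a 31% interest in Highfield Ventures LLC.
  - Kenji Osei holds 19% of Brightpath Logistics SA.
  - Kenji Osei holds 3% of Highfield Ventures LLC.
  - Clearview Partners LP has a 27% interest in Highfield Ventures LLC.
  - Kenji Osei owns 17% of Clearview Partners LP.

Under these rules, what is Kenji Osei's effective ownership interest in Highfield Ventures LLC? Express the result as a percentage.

Chain via Clearview Partners LP (R1): 17% × 27% = 4.59% of Highfield Ventures LLC.
Chain via Brightpath Logistics SA (R1): 19% × 32% = 6.08% of Highfield Ventures LLC.
Chain via Orion Group plc (R1): 73% × 31% = 22.63% of Highfield Ventures LLC.
Direct interest in Highfield Ventures LLC: 3%.
Aggregating (R2): 4.59% + 6.08% + 22.63% + 3% = 36.3%.

36.3%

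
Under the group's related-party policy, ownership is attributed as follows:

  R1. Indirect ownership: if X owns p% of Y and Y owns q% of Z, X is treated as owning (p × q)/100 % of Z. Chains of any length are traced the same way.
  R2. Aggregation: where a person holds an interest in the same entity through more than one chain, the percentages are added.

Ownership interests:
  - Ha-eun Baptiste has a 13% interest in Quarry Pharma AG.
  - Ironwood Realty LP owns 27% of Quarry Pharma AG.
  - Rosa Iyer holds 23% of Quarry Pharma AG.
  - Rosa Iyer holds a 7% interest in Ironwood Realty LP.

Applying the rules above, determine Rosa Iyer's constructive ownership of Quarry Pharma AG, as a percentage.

24.89%

Chain via Ironwood Realty LP (R1): 7% × 27% = 1.89% of Quarry Pharma AG.
Direct interest in Quarry Pharma AG: 23%.
Aggregating (R2): 1.89% + 23% = 24.89%.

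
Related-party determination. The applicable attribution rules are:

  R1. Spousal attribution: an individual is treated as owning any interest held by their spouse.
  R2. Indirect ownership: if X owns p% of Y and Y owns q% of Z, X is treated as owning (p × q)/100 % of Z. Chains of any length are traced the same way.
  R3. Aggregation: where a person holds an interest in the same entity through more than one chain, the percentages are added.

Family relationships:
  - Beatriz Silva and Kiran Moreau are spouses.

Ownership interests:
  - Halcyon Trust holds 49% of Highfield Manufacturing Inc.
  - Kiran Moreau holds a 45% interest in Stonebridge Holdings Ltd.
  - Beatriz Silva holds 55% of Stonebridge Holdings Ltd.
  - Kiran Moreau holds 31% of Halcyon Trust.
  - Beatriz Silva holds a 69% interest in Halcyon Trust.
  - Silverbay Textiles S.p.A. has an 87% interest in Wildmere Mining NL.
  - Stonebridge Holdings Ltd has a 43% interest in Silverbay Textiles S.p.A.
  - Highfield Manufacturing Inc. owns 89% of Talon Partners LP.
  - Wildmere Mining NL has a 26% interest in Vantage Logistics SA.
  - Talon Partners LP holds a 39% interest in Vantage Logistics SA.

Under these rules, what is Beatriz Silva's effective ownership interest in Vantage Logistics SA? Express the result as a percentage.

By spousal attribution (R1), Beatriz Silva is treated as also owning Kiran Moreau's interest in Stonebridge Holdings Ltd, giving 55% + 45% = 100%.
By spousal attribution (R1), Beatriz Silva is treated as also owning Kiran Moreau's interest in Halcyon Trust, giving 69% + 31% = 100%.
Chain via Stonebridge Holdings Ltd → Silverbay Textiles S.p.A. → Wildmere Mining NL (R2): 100% × 43% × 87% × 26% = 9.7266% of Vantage Logistics SA.
Chain via Halcyon Trust → Highfield Manufacturing Inc. → Talon Partners LP (R2): 100% × 49% × 89% × 39% = 17.0079% of Vantage Logistics SA.
Aggregating (R3): 9.7266% + 17.0079% = 26.7345%.

26.7345%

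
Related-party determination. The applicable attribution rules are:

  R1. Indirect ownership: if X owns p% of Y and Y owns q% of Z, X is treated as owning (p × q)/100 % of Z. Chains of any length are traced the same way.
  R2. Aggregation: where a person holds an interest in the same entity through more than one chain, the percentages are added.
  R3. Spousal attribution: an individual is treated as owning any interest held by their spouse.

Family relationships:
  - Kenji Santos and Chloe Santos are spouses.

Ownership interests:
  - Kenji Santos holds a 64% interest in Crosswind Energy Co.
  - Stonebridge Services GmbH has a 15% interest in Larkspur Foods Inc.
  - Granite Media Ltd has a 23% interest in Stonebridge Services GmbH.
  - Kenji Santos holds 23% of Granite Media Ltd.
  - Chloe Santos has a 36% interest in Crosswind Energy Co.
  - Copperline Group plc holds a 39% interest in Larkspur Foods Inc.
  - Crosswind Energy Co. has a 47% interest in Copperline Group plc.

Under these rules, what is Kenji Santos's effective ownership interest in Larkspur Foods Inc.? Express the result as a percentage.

19.1235%

By spousal attribution (R3), Kenji Santos is treated as also owning Chloe Santos's interest in Crosswind Energy Co, giving 64% + 36% = 100%.
Chain via Crosswind Energy Co. → Copperline Group plc (R1): 100% × 47% × 39% = 18.33% of Larkspur Foods Inc.
Chain via Granite Media Ltd → Stonebridge Services GmbH (R1): 23% × 23% × 15% = 0.7935% of Larkspur Foods Inc.
Aggregating (R2): 18.33% + 0.7935% = 19.1235%.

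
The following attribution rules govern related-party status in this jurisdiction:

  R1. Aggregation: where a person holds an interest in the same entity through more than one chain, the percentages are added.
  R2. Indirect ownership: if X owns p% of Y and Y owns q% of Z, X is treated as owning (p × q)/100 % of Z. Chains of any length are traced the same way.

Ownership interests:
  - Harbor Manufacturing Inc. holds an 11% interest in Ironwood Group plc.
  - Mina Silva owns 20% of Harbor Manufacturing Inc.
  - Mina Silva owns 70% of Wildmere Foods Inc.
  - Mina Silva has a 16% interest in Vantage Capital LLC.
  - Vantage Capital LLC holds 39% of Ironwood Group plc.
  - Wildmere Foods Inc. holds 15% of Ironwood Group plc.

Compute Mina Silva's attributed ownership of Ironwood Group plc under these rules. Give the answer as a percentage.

18.94%

Chain via Vantage Capital LLC (R2): 16% × 39% = 6.24% of Ironwood Group plc.
Chain via Harbor Manufacturing Inc. (R2): 20% × 11% = 2.2% of Ironwood Group plc.
Chain via Wildmere Foods Inc. (R2): 70% × 15% = 10.5% of Ironwood Group plc.
Aggregating (R1): 6.24% + 2.2% + 10.5% = 18.94%.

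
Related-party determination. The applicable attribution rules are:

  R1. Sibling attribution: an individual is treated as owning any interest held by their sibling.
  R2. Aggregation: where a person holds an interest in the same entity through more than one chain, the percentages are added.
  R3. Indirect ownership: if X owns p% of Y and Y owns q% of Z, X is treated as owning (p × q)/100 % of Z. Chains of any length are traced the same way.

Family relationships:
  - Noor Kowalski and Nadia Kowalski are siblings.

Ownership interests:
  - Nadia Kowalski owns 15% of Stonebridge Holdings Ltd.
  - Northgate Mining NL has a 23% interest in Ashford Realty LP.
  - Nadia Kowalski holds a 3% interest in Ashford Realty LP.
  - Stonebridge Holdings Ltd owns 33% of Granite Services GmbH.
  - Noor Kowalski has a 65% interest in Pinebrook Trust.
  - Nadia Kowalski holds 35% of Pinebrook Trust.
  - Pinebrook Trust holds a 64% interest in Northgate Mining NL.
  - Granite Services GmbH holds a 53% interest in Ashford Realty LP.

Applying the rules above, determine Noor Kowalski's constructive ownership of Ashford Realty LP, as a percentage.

20.3435%

By sibling attribution (R1), Noor Kowalski is treated as also owning Nadia Kowalski's interest in Pinebrook Trust, giving 65% + 35% = 100%.
By sibling attribution (R1), Noor Kowalski is treated as owning Nadia Kowalski's 15% interest in Stonebridge Holdings Ltd.
By sibling attribution (R1), Noor Kowalski is treated as owning Nadia Kowalski's 3% interest in Ashford Realty LP.
Chain via Pinebrook Trust → Northgate Mining NL (R3): 100% × 64% × 23% = 14.72% of Ashford Realty LP.
Chain via Stonebridge Holdings Ltd → Granite Services GmbH (R3): 15% × 33% × 53% = 2.6235% of Ashford Realty LP.
Direct interest in Ashford Realty LP: 3%.
Aggregating (R2): 14.72% + 2.6235% + 3% = 20.3435%.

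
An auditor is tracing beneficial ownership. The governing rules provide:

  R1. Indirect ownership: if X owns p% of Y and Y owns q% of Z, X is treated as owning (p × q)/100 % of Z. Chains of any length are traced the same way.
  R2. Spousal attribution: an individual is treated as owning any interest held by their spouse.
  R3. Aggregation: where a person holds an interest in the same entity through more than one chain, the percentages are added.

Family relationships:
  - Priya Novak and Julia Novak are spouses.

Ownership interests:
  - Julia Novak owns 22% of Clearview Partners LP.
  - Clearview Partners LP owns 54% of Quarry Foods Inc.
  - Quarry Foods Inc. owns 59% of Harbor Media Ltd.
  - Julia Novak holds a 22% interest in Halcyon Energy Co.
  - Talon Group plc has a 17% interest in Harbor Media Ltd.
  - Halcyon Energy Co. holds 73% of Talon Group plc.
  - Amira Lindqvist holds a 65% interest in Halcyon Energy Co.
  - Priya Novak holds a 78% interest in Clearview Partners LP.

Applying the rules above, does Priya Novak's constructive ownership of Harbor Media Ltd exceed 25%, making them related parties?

By spousal attribution (R2), Priya Novak is treated as also owning Julia Novak's interest in Clearview Partners LP, giving 78% + 22% = 100%.
By spousal attribution (R2), Priya Novak is treated as owning Julia Novak's 22% interest in Halcyon Energy Co.
Chain via Clearview Partners LP → Quarry Foods Inc. (R1): 100% × 54% × 59% = 31.86% of Harbor Media Ltd.
Chain via Halcyon Energy Co. → Talon Group plc (R1): 22% × 73% × 17% = 2.7302% of Harbor Media Ltd.
Aggregating (R3): 31.86% + 2.7302% = 34.5902%.
34.5902% exceeds the 25% threshold, so Priya is a related party to Harbor Media Ltd.

Yes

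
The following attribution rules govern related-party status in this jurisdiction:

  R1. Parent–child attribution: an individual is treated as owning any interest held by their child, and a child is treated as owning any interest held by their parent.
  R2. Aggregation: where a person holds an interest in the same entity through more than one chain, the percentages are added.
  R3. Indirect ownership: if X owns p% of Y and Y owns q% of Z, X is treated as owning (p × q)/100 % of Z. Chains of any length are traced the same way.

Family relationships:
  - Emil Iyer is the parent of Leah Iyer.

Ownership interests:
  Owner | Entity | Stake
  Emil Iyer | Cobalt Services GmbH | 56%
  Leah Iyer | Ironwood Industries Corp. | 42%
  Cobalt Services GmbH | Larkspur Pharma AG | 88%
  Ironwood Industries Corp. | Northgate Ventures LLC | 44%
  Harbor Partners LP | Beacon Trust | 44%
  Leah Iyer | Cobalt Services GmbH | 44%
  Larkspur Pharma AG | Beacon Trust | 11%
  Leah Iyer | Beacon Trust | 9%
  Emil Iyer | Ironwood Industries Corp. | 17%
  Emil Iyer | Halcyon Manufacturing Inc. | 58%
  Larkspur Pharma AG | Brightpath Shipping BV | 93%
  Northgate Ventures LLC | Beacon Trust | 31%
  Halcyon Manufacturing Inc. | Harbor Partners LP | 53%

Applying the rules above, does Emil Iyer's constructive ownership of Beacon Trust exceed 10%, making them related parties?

Yes

By parent–child attribution (R1), Emil Iyer is treated as also owning Leah Iyer's interest in Ironwood Industries Corp, giving 17% + 42% = 59%.
By parent–child attribution (R1), Emil Iyer is treated as also owning Leah Iyer's interest in Cobalt Services GmbH, giving 56% + 44% = 100%.
By parent–child attribution (R1), Emil Iyer is treated as owning Leah Iyer's 9% interest in Beacon Trust.
Chain via Ironwood Industries Corp. → Northgate Ventures LLC (R3): 59% × 44% × 31% = 8.0476% of Beacon Trust.
Chain via Cobalt Services GmbH → Larkspur Pharma AG (R3): 100% × 88% × 11% = 9.68% of Beacon Trust.
Chain via Halcyon Manufacturing Inc. → Harbor Partners LP (R3): 58% × 53% × 44% = 13.5256% of Beacon Trust.
Direct interest in Beacon Trust: 9%.
Aggregating (R2): 8.0476% + 9.68% + 13.5256% + 9% = 40.2532%.
40.2532% exceeds the 10% threshold, so Emil is a related party to Beacon Trust.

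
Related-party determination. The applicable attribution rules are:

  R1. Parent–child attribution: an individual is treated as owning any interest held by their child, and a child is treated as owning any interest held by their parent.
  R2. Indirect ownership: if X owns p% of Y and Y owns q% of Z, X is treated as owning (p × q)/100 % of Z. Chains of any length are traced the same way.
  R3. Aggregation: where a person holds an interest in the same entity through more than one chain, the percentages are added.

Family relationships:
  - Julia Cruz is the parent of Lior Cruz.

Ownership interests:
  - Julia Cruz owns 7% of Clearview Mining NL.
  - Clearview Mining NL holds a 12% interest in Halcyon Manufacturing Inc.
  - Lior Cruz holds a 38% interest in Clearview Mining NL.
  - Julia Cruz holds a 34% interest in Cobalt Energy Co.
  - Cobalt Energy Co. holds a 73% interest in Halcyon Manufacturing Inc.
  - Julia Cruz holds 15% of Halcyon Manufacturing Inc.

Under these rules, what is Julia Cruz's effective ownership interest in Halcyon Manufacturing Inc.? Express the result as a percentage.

45.22%

By parent–child attribution (R1), Julia Cruz is treated as also owning Lior Cruz's interest in Clearview Mining NL, giving 7% + 38% = 45%.
Chain via Cobalt Energy Co. (R2): 34% × 73% = 24.82% of Halcyon Manufacturing Inc.
Chain via Clearview Mining NL (R2): 45% × 12% = 5.4% of Halcyon Manufacturing Inc.
Direct interest in Halcyon Manufacturing Inc: 15%.
Aggregating (R3): 24.82% + 5.4% + 15% = 45.22%.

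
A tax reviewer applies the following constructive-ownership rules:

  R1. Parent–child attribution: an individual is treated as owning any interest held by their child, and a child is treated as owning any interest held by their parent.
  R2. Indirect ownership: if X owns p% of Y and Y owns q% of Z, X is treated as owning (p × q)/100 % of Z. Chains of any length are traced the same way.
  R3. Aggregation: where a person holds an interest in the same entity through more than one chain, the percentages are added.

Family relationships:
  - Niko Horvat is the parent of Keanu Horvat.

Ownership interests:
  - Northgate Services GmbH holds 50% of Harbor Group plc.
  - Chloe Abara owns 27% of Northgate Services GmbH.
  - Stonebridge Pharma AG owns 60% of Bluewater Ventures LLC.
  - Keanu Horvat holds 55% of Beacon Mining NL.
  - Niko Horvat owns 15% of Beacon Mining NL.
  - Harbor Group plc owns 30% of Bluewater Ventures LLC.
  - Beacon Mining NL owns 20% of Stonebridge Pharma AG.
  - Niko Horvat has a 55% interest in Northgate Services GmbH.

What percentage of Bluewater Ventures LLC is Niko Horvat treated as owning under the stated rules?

16.65%

By parent–child attribution (R1), Niko Horvat is treated as also owning Keanu Horvat's interest in Beacon Mining NL, giving 15% + 55% = 70%.
Chain via Beacon Mining NL → Stonebridge Pharma AG (R2): 70% × 20% × 60% = 8.4% of Bluewater Ventures LLC.
Chain via Northgate Services GmbH → Harbor Group plc (R2): 55% × 50% × 30% = 8.25% of Bluewater Ventures LLC.
Aggregating (R3): 8.4% + 8.25% = 16.65%.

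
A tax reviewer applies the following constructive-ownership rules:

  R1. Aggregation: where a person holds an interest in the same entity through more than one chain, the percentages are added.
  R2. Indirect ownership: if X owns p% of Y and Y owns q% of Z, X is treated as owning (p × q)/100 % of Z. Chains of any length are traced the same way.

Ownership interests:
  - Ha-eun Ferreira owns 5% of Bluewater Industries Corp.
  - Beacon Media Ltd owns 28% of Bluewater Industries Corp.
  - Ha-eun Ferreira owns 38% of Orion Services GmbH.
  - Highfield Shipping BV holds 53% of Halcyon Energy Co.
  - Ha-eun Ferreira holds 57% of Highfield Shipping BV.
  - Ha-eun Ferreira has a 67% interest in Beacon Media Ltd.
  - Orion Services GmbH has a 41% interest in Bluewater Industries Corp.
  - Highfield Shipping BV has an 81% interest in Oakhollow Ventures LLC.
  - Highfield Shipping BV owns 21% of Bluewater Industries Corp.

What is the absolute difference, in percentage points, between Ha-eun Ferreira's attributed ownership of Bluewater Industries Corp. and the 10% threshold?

41.31

Chain via Highfield Shipping BV (R2): 57% × 21% = 11.97% of Bluewater Industries Corp.
Chain via Orion Services GmbH (R2): 38% × 41% = 15.58% of Bluewater Industries Corp.
Chain via Beacon Media Ltd (R2): 67% × 28% = 18.76% of Bluewater Industries Corp.
Direct interest in Bluewater Industries Corp: 5%.
Aggregating (R1): 11.97% + 15.58% + 18.76% + 5% = 51.31%.
51.31% exceeds the 10% threshold by 41.31 percentage points.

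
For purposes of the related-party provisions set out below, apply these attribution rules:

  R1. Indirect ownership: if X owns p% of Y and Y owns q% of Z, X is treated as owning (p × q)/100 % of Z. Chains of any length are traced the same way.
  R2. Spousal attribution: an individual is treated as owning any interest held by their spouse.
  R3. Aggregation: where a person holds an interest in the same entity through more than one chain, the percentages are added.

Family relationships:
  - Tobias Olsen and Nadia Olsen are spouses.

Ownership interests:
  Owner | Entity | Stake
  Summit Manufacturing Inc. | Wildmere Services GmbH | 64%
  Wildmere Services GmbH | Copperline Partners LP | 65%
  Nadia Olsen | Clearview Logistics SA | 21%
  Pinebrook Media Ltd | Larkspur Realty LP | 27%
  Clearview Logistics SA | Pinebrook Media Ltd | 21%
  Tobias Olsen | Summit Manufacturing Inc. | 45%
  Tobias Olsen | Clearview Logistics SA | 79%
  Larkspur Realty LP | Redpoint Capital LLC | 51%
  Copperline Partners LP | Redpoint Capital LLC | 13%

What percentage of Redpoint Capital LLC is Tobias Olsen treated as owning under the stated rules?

By spousal attribution (R2), Tobias Olsen is treated as also owning Nadia Olsen's interest in Clearview Logistics SA, giving 79% + 21% = 100%.
Chain via Summit Manufacturing Inc. → Wildmere Services GmbH → Copperline Partners LP (R1): 45% × 64% × 65% × 13% = 2.4336% of Redpoint Capital LLC.
Chain via Clearview Logistics SA → Pinebrook Media Ltd → Larkspur Realty LP (R1): 100% × 21% × 27% × 51% = 2.8917% of Redpoint Capital LLC.
Aggregating (R3): 2.4336% + 2.8917% = 5.3253%.

5.3253%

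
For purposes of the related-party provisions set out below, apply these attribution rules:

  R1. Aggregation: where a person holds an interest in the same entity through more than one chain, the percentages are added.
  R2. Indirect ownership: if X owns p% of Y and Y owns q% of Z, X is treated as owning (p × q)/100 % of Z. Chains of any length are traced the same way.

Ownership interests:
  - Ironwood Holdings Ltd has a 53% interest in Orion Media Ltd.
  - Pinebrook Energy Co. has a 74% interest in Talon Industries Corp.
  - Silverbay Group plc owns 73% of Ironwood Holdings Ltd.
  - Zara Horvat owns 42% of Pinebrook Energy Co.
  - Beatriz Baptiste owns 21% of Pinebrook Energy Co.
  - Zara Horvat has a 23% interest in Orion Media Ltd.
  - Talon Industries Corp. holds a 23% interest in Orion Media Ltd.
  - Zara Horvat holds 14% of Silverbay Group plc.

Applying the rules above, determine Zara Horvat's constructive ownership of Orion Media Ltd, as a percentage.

35.565%

Chain via Pinebrook Energy Co. → Talon Industries Corp. (R2): 42% × 74% × 23% = 7.1484% of Orion Media Ltd.
Chain via Silverbay Group plc → Ironwood Holdings Ltd (R2): 14% × 73% × 53% = 5.4166% of Orion Media Ltd.
Direct interest in Orion Media Ltd: 23%.
Aggregating (R1): 7.1484% + 5.4166% + 23% = 35.565%.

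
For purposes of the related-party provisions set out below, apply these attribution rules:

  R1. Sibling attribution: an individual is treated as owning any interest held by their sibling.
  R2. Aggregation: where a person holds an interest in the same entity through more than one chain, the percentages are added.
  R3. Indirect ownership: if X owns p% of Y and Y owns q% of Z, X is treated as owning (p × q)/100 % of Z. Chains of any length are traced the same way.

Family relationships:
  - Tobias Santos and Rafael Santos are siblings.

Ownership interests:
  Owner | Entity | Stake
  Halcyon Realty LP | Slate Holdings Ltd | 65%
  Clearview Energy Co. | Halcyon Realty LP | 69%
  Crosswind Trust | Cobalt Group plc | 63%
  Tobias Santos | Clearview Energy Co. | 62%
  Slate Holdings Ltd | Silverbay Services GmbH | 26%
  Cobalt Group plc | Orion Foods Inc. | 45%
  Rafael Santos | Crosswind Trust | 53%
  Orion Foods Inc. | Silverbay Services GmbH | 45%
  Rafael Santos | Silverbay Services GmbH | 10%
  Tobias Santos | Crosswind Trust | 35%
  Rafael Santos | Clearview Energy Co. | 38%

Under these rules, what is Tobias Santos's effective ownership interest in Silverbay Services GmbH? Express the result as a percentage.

32.8876%

By sibling attribution (R1), Tobias Santos is treated as also owning Rafael Santos's interest in Crosswind Trust, giving 35% + 53% = 88%.
By sibling attribution (R1), Tobias Santos is treated as also owning Rafael Santos's interest in Clearview Energy Co, giving 62% + 38% = 100%.
By sibling attribution (R1), Tobias Santos is treated as owning Rafael Santos's 10% interest in Silverbay Services GmbH.
Chain via Crosswind Trust → Cobalt Group plc → Orion Foods Inc. (R3): 88% × 63% × 45% × 45% = 11.2266% of Silverbay Services GmbH.
Chain via Clearview Energy Co. → Halcyon Realty LP → Slate Holdings Ltd (R3): 100% × 69% × 65% × 26% = 11.661% of Silverbay Services GmbH.
Direct interest in Silverbay Services GmbH: 10%.
Aggregating (R2): 11.2266% + 11.661% + 10% = 32.8876%.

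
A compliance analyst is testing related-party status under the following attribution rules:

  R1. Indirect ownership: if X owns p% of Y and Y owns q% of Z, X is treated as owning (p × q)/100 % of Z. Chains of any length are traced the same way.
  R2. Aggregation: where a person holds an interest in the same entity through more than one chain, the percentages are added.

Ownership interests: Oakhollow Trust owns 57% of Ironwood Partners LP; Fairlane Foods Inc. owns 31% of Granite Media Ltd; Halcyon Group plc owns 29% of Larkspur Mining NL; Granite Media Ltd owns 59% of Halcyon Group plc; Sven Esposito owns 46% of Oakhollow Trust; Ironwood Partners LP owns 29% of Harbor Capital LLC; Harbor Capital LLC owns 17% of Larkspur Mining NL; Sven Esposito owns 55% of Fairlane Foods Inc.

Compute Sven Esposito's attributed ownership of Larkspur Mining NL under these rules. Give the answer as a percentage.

4.209901%

Chain via Oakhollow Trust → Ironwood Partners LP → Harbor Capital LLC (R1): 46% × 57% × 29% × 17% = 1.292646% of Larkspur Mining NL.
Chain via Fairlane Foods Inc. → Granite Media Ltd → Halcyon Group plc (R1): 55% × 31% × 59% × 29% = 2.917255% of Larkspur Mining NL.
Aggregating (R2): 1.292646% + 2.917255% = 4.209901%.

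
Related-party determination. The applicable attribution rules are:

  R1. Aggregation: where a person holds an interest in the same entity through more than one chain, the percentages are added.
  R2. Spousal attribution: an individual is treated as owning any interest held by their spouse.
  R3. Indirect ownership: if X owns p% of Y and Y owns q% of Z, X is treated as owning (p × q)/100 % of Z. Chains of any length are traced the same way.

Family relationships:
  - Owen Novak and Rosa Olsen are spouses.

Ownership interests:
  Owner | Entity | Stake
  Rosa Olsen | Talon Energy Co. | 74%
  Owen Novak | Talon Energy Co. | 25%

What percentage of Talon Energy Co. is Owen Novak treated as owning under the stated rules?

By spousal attribution (R2), Owen Novak is treated as also owning Rosa Olsen's interest in Talon Energy Co, giving 25% + 74% = 99%.
Direct interest in Talon Energy Co: 99%.

99%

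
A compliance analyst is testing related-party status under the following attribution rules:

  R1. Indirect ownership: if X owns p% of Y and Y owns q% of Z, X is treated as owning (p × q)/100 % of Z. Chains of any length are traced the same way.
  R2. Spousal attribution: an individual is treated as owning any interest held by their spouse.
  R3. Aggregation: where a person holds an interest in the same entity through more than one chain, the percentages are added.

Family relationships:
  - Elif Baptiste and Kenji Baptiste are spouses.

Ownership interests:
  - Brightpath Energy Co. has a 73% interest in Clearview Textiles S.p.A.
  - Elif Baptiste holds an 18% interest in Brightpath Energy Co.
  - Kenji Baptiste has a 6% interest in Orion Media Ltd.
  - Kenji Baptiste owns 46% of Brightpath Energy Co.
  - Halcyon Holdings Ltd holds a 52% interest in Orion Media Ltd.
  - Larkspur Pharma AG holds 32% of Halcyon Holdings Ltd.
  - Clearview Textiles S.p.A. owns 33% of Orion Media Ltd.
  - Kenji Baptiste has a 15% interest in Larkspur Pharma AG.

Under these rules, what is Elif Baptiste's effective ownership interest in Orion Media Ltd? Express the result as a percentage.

By spousal attribution (R2), Elif Baptiste is treated as also owning Kenji Baptiste's interest in Brightpath Energy Co, giving 18% + 46% = 64%.
By spousal attribution (R2), Elif Baptiste is treated as owning Kenji Baptiste's 15% interest in Larkspur Pharma AG.
By spousal attribution (R2), Elif Baptiste is treated as owning Kenji Baptiste's 6% interest in Orion Media Ltd.
Chain via Brightpath Energy Co. → Clearview Textiles S.p.A. (R1): 64% × 73% × 33% = 15.4176% of Orion Media Ltd.
Chain via Larkspur Pharma AG → Halcyon Holdings Ltd (R1): 15% × 32% × 52% = 2.496% of Orion Media Ltd.
Direct interest in Orion Media Ltd: 6%.
Aggregating (R3): 15.4176% + 2.496% + 6% = 23.9136%.

23.9136%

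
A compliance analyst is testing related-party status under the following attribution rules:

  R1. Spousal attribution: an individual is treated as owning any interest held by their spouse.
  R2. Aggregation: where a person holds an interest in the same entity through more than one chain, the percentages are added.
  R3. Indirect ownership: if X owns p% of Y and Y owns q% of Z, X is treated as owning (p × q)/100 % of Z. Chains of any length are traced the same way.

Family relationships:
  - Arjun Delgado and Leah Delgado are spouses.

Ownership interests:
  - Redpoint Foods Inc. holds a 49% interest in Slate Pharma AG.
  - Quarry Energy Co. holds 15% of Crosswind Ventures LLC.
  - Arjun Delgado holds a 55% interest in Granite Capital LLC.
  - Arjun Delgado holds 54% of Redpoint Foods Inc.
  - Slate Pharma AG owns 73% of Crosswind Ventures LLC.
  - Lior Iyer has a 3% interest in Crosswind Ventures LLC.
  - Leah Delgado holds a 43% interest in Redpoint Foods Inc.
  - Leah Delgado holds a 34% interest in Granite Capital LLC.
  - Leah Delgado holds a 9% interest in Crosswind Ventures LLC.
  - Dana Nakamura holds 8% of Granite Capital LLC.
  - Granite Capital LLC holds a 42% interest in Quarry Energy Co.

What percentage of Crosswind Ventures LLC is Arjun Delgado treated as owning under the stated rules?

By spousal attribution (R1), Arjun Delgado is treated as also owning Leah Delgado's interest in Redpoint Foods Inc, giving 54% + 43% = 97%.
By spousal attribution (R1), Arjun Delgado is treated as also owning Leah Delgado's interest in Granite Capital LLC, giving 55% + 34% = 89%.
By spousal attribution (R1), Arjun Delgado is treated as owning Leah Delgado's 9% interest in Crosswind Ventures LLC.
Chain via Redpoint Foods Inc. → Slate Pharma AG (R3): 97% × 49% × 73% = 34.6969% of Crosswind Ventures LLC.
Chain via Granite Capital LLC → Quarry Energy Co. (R3): 89% × 42% × 15% = 5.607% of Crosswind Ventures LLC.
Direct interest in Crosswind Ventures LLC: 9%.
Aggregating (R2): 34.6969% + 5.607% + 9% = 49.3039%.

49.3039%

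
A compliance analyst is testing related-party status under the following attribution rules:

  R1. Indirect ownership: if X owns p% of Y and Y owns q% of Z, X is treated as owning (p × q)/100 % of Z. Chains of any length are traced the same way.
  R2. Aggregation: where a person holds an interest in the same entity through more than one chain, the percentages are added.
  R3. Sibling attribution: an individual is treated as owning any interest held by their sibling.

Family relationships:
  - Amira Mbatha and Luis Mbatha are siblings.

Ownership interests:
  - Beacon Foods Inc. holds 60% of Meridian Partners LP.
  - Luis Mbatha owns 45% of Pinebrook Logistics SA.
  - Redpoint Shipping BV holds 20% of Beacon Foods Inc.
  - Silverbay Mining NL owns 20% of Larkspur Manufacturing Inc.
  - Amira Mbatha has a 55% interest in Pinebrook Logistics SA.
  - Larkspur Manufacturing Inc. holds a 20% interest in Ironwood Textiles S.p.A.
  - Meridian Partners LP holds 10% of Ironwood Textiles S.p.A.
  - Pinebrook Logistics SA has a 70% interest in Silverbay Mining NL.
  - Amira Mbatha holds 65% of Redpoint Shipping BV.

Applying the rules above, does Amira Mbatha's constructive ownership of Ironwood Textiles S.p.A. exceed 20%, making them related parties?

No

By sibling attribution (R3), Amira Mbatha is treated as also owning Luis Mbatha's interest in Pinebrook Logistics SA, giving 55% + 45% = 100%.
Chain via Redpoint Shipping BV → Beacon Foods Inc. → Meridian Partners LP (R1): 65% × 20% × 60% × 10% = 0.78% of Ironwood Textiles S.p.A.
Chain via Pinebrook Logistics SA → Silverbay Mining NL → Larkspur Manufacturing Inc. (R1): 100% × 70% × 20% × 20% = 2.8% of Ironwood Textiles S.p.A.
Aggregating (R2): 0.78% + 2.8% = 3.58%.
3.58% does not exceed the 20% threshold, so Amira is not a related party to Ironwood Textiles S.p.A.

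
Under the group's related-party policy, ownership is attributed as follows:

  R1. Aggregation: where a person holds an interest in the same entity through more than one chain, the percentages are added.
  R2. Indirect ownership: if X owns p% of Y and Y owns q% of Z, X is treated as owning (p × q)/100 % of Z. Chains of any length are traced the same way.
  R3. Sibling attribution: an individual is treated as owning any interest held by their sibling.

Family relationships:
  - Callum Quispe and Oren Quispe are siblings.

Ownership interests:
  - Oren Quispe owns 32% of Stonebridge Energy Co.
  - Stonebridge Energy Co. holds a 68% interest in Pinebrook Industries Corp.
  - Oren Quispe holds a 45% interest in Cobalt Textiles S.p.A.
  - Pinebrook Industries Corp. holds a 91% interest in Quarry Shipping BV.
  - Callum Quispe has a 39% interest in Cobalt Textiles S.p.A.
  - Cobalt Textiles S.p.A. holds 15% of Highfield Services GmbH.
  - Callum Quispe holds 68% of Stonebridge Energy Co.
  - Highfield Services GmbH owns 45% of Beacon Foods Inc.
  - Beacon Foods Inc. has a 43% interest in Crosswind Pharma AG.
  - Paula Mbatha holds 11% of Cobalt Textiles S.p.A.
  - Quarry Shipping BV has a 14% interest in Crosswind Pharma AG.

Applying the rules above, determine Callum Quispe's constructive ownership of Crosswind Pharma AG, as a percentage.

11.1013%

By sibling attribution (R3), Callum Quispe is treated as also owning Oren Quispe's interest in Cobalt Textiles S.p.A, giving 39% + 45% = 84%.
By sibling attribution (R3), Callum Quispe is treated as also owning Oren Quispe's interest in Stonebridge Energy Co, giving 68% + 32% = 100%.
Chain via Cobalt Textiles S.p.A. → Highfield Services GmbH → Beacon Foods Inc. (R2): 84% × 15% × 45% × 43% = 2.4381% of Crosswind Pharma AG.
Chain via Stonebridge Energy Co. → Pinebrook Industries Corp. → Quarry Shipping BV (R2): 100% × 68% × 91% × 14% = 8.6632% of Crosswind Pharma AG.
Aggregating (R1): 2.4381% + 8.6632% = 11.1013%.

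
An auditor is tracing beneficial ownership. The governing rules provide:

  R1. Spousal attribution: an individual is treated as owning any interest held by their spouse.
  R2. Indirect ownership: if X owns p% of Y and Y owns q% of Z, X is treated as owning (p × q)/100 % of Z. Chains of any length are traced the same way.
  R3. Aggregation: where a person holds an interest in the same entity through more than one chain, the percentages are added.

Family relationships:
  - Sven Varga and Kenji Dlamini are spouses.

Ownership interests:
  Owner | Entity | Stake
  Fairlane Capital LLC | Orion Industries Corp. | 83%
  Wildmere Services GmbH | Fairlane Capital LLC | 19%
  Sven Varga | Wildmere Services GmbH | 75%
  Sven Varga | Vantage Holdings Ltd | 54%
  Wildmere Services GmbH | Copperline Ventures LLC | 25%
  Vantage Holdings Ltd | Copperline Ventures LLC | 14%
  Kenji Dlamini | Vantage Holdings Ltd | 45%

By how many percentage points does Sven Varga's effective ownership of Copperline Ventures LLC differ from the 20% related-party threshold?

12.61

By spousal attribution (R1), Sven Varga is treated as also owning Kenji Dlamini's interest in Vantage Holdings Ltd, giving 54% + 45% = 99%.
Chain via Vantage Holdings Ltd (R2): 99% × 14% = 13.86% of Copperline Ventures LLC.
Chain via Wildmere Services GmbH (R2): 75% × 25% = 18.75% of Copperline Ventures LLC.
Aggregating (R3): 13.86% + 18.75% = 32.61%.
32.61% exceeds the 20% threshold by 12.61 percentage points.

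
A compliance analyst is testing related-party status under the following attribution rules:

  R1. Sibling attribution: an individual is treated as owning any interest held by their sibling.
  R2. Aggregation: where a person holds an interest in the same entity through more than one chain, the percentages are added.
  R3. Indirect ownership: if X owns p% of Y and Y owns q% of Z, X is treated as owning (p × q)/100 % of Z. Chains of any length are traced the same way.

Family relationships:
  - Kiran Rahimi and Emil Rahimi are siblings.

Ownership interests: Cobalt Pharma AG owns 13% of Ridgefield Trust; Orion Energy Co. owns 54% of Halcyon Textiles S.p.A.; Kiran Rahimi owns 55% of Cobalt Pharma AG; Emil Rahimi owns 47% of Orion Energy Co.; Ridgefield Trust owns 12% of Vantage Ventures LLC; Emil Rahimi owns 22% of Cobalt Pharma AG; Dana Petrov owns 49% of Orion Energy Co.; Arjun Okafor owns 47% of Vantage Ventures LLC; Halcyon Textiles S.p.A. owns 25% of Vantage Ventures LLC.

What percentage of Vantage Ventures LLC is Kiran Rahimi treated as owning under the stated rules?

By sibling attribution (R1), Kiran Rahimi is treated as also owning Emil Rahimi's interest in Cobalt Pharma AG, giving 55% + 22% = 77%.
By sibling attribution (R1), Kiran Rahimi is treated as owning Emil Rahimi's 47% interest in Orion Energy Co.
Chain via Cobalt Pharma AG → Ridgefield Trust (R3): 77% × 13% × 12% = 1.2012% of Vantage Ventures LLC.
Chain via Orion Energy Co. → Halcyon Textiles S.p.A. (R3): 47% × 54% × 25% = 6.345% of Vantage Ventures LLC.
Aggregating (R2): 1.2012% + 6.345% = 7.5462%.

7.5462%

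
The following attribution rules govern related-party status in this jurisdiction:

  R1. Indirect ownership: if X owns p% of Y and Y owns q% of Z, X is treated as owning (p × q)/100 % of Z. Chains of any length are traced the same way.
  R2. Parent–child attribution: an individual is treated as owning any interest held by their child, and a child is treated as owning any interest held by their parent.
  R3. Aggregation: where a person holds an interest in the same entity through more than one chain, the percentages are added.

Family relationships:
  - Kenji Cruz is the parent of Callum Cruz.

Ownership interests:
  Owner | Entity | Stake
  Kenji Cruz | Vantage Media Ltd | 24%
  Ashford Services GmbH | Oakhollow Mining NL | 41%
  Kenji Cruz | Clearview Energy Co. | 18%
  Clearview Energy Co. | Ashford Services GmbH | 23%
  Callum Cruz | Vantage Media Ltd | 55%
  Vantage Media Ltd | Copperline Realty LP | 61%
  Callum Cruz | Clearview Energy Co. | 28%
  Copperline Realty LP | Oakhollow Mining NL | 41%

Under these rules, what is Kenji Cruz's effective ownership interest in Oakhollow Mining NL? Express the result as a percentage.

24.0957%

By parent–child attribution (R2), Kenji Cruz is treated as also owning Callum Cruz's interest in Clearview Energy Co, giving 18% + 28% = 46%.
By parent–child attribution (R2), Kenji Cruz is treated as also owning Callum Cruz's interest in Vantage Media Ltd, giving 24% + 55% = 79%.
Chain via Clearview Energy Co. → Ashford Services GmbH (R1): 46% × 23% × 41% = 4.3378% of Oakhollow Mining NL.
Chain via Vantage Media Ltd → Copperline Realty LP (R1): 79% × 61% × 41% = 19.7579% of Oakhollow Mining NL.
Aggregating (R3): 4.3378% + 19.7579% = 24.0957%.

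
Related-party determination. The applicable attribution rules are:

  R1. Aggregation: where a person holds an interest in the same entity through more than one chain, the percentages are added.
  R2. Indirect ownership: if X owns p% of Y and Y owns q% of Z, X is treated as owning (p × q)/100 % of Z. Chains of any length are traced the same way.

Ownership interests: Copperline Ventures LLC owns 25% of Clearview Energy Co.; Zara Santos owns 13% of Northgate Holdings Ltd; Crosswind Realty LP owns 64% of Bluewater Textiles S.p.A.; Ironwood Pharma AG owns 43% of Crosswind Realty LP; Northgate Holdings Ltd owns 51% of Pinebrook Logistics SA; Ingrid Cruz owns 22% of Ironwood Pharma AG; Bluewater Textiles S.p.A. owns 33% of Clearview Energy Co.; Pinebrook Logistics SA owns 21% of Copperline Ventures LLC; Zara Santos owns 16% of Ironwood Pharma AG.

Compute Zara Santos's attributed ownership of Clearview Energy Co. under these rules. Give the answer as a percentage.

Chain via Ironwood Pharma AG → Crosswind Realty LP → Bluewater Textiles S.p.A. (R2): 16% × 43% × 64% × 33% = 1.453056% of Clearview Energy Co.
Chain via Northgate Holdings Ltd → Pinebrook Logistics SA → Copperline Ventures LLC (R2): 13% × 51% × 21% × 25% = 0.348075% of Clearview Energy Co.
Aggregating (R1): 1.453056% + 0.348075% = 1.801131%.

1.801131%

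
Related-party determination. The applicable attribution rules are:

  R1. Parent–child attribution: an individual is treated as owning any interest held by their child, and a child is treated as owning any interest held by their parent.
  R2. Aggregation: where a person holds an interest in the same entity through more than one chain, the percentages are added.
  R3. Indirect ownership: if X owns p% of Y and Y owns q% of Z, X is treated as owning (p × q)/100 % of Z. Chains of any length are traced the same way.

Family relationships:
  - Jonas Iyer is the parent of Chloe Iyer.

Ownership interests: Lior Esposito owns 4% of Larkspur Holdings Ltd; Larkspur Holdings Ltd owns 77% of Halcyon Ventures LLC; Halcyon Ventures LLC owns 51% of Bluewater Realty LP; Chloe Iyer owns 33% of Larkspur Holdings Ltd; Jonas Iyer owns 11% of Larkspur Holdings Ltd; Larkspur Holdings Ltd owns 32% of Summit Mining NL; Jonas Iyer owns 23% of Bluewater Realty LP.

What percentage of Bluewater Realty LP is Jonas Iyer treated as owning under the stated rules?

By parent–child attribution (R1), Jonas Iyer is treated as also owning Chloe Iyer's interest in Larkspur Holdings Ltd, giving 11% + 33% = 44%.
Chain via Larkspur Holdings Ltd → Halcyon Ventures LLC (R3): 44% × 77% × 51% = 17.2788% of Bluewater Realty LP.
Direct interest in Bluewater Realty LP: 23%.
Aggregating (R2): 17.2788% + 23% = 40.2788%.

40.2788%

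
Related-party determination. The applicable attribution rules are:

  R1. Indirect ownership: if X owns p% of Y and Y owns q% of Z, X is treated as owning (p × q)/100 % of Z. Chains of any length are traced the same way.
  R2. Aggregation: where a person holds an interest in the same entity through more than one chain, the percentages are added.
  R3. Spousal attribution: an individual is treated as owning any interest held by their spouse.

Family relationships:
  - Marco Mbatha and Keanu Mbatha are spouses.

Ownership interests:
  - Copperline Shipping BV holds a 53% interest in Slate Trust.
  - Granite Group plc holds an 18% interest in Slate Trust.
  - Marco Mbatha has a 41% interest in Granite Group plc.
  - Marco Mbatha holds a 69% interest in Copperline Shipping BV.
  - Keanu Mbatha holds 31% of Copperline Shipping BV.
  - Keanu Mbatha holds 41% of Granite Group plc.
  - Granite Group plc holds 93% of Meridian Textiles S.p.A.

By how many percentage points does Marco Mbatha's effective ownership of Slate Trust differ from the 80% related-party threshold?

By spousal attribution (R3), Marco Mbatha is treated as also owning Keanu Mbatha's interest in Copperline Shipping BV, giving 69% + 31% = 100%.
By spousal attribution (R3), Marco Mbatha is treated as also owning Keanu Mbatha's interest in Granite Group plc, giving 41% + 41% = 82%.
Chain via Copperline Shipping BV (R1): 100% × 53% = 53% of Slate Trust.
Chain via Granite Group plc (R1): 82% × 18% = 14.76% of Slate Trust.
Aggregating (R2): 53% + 14.76% = 67.76%.
67.76% falls short of the 80% threshold by 12.24 percentage points.

12.24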